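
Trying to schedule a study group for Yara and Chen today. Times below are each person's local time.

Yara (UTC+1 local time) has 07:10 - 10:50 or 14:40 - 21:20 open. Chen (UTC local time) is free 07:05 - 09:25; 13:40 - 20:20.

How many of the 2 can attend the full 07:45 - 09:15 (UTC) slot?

2

Yara in UTC: 06:10-09:50, 13:40-20:20 (subtract 1h to convert from UTC+1).
Chen in UTC: 07:05-09:25, 13:40-20:20.
Yara and Chen can make the full 07:45-09:15 slot — that's 2.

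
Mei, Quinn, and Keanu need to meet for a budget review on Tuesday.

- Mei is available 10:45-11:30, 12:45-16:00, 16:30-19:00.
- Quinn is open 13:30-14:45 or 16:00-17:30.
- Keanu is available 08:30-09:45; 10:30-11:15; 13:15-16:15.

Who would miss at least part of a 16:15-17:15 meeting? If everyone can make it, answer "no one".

Mei: not fully free for 16:15-17:15. Quinn: free for 16:15-17:15. Keanu: not fully free for 16:15-17:15.

Keanu, Mei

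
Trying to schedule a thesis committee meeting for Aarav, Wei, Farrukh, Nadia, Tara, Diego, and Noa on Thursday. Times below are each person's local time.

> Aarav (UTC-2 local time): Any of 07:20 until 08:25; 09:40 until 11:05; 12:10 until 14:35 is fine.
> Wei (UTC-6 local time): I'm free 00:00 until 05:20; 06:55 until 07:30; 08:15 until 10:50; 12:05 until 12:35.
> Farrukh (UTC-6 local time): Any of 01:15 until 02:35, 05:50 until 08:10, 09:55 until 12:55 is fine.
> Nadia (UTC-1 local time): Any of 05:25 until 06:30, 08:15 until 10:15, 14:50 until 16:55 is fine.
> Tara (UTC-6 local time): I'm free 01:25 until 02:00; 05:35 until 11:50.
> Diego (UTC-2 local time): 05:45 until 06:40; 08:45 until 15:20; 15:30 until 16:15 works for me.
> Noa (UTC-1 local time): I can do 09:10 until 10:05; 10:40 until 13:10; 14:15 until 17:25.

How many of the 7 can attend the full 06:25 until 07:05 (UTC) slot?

Aarav in UTC: 09:20-10:25, 11:40-13:05, 14:10-16:35 (add 2h to convert from UTC-2).
Wei in UTC: 06:00-11:20, 12:55-13:30, 14:15-16:50, 18:05-18:35 (add 6h to convert from UTC-6).
Farrukh in UTC: 07:15-08:35, 11:50-14:10, 15:55-18:55 (add 6h to convert from UTC-6).
Nadia in UTC: 06:25-07:30, 09:15-11:15, 15:50-17:55 (add 1h to convert from UTC-1).
Tara in UTC: 07:25-08:00, 11:35-17:50 (add 6h to convert from UTC-6).
Diego in UTC: 07:45-08:40, 10:45-17:20, 17:30-18:15 (add 2h to convert from UTC-2).
Noa in UTC: 10:10-11:05, 11:40-14:10, 15:15-18:25 (add 1h to convert from UTC-1).
Wei and Nadia can make the full 06:25-07:05 slot — that's 2.

2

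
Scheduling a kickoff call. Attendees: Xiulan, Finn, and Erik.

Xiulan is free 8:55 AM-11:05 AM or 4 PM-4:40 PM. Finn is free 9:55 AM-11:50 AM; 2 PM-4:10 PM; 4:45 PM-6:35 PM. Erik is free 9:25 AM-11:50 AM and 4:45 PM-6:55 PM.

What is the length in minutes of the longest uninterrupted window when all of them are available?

70

Xiulan ∩ Finn: 09:55-11:05, 16:00-16:10.
Xiulan ∩ Finn ∩ Erik: 09:55-11:05.
The longest is 09:55-11:05 at 70 minutes.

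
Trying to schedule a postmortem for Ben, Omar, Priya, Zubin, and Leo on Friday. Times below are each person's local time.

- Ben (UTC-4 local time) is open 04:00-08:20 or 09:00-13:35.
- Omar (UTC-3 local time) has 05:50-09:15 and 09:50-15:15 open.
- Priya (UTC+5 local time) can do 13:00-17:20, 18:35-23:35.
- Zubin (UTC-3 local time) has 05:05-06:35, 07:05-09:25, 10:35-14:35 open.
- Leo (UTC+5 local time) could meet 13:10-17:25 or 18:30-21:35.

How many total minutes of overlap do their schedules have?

Ben in UTC: 08:00-12:20, 13:00-17:35 (add 4h to convert from UTC-4).
Omar in UTC: 08:50-12:15, 12:50-18:15 (add 3h to convert from UTC-3).
Priya in UTC: 08:00-12:20, 13:35-18:35 (subtract 5h to convert from UTC+5).
Zubin in UTC: 08:05-09:35, 10:05-12:25, 13:35-17:35 (add 3h to convert from UTC-3).
Leo in UTC: 08:10-12:25, 13:30-16:35 (subtract 5h to convert from UTC+5).
Ben ∩ Omar: 08:50-12:15, 13:00-17:35.
Ben ∩ Omar ∩ Priya: 08:50-12:15, 13:35-17:35.
Ben ∩ Omar ∩ Priya ∩ Zubin: 08:50-09:35, 10:05-12:15, 13:35-17:35.
Ben ∩ Omar ∩ Priya ∩ Zubin ∩ Leo: 08:50-09:35, 10:05-12:15, 13:35-16:35.
Summing the common windows: 45 + 130 + 180 = 355 minutes.

355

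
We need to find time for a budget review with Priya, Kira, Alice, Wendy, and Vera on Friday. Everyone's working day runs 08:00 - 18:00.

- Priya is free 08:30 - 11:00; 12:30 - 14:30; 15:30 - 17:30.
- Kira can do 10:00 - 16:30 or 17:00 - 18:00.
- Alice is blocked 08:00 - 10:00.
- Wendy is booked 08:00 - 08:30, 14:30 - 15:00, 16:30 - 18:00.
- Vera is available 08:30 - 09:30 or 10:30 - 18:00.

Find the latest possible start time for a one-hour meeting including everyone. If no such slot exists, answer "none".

15:30

Priya free: 08:30-11:00, 12:30-14:30, 15:30-17:30.
Kira free: 10:00-16:30, 17:00-18:00.
Alice free: 10:00-18:00 (invert busy blocks within the working day).
Wendy free: 08:30-14:30, 15:00-16:30 (invert busy blocks within the working day).
Vera free: 08:30-09:30, 10:30-18:00.
Priya ∩ Kira: 10:00-11:00, 12:30-14:30, 15:30-16:30, 17:00-17:30.
Priya ∩ Kira ∩ Alice: 10:00-11:00, 12:30-14:30, 15:30-16:30, 17:00-17:30.
Priya ∩ Kira ∩ Alice ∩ Wendy: 10:00-11:00, 12:30-14:30, 15:30-16:30.
Priya ∩ Kira ∩ Alice ∩ Wendy ∩ Vera: 10:30-11:00, 12:30-14:30, 15:30-16:30.
The last common window of at least 60 minutes is 15:30-16:30; a 60-minute meeting can start as late as 15:30 and still end by 16:30.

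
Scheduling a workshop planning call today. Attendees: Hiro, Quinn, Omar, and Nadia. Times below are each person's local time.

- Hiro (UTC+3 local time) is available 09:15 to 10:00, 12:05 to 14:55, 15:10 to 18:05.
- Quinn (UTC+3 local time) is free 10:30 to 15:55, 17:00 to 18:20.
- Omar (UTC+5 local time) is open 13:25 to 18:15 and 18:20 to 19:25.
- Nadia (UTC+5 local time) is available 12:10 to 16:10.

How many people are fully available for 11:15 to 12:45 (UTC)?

Hiro in UTC: 06:15-07:00, 09:05-11:55, 12:10-15:05 (subtract 3h to convert from UTC+3).
Quinn in UTC: 07:30-12:55, 14:00-15:20 (subtract 3h to convert from UTC+3).
Omar in UTC: 08:25-13:15, 13:20-14:25 (subtract 5h to convert from UTC+5).
Nadia in UTC: 07:10-11:10 (subtract 5h to convert from UTC+5).
Quinn and Omar can make the full 11:15-12:45 slot — that's 2.

2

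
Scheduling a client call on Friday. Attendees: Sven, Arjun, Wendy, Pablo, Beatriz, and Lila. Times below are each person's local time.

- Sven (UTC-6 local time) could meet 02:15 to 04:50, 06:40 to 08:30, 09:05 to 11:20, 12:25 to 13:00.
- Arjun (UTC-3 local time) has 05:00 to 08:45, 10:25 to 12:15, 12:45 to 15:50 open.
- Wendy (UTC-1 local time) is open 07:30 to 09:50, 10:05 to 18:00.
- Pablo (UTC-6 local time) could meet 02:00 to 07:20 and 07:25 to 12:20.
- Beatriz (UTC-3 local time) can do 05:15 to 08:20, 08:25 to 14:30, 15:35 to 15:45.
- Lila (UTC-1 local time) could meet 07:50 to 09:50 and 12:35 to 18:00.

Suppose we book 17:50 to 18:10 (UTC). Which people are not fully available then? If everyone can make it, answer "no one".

Sven in UTC: 08:15-10:50, 12:40-14:30, 15:05-17:20, 18:25-19:00 (add 6h to convert from UTC-6).
Arjun in UTC: 08:00-11:45, 13:25-15:15, 15:45-18:50 (add 3h to convert from UTC-3).
Wendy in UTC: 08:30-10:50, 11:05-19:00 (add 1h to convert from UTC-1).
Pablo in UTC: 08:00-13:20, 13:25-18:20 (add 6h to convert from UTC-6).
Beatriz in UTC: 08:15-11:20, 11:25-17:30, 18:35-18:45 (add 3h to convert from UTC-3).
Lila in UTC: 08:50-10:50, 13:35-19:00 (add 1h to convert from UTC-1).
Sven: not fully free for 17:50-18:10. Arjun: free for 17:50-18:10. Wendy: free for 17:50-18:10. Pablo: free for 17:50-18:10. Beatriz: not fully free for 17:50-18:10. Lila: free for 17:50-18:10.

Beatriz, Sven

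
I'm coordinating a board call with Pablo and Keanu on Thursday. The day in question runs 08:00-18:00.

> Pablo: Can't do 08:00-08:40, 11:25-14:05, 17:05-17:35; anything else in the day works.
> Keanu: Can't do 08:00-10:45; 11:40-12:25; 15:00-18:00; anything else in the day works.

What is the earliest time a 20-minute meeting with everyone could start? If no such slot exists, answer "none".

10:45

Pablo free: 08:40-11:25, 14:05-17:05, 17:35-18:00 (invert busy blocks within the working day).
Keanu free: 10:45-11:40, 12:25-15:00 (invert busy blocks within the working day).
Pablo ∩ Keanu: 10:45-11:25, 14:05-15:00.
So the common availability across everyone is 10:45-11:25, 14:05-15:00.
The first common window of at least 20 minutes is 10:45-11:25, so the earliest start is 10:45.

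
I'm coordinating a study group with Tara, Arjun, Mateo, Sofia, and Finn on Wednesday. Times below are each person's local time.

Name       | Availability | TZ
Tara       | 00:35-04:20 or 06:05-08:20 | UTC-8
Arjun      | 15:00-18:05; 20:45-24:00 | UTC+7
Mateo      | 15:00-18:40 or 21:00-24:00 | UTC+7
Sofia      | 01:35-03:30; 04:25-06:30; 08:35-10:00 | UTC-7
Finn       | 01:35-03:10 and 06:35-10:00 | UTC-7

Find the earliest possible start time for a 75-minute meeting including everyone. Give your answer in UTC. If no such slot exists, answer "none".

Tara in UTC: 08:35-12:20, 14:05-16:20 (add 8h to convert from UTC-8).
Arjun in UTC: 08:00-11:05, 13:45-17:00 (subtract 7h to convert from UTC+7).
Mateo in UTC: 08:00-11:40, 14:00-17:00 (subtract 7h to convert from UTC+7).
Sofia in UTC: 08:35-10:30, 11:25-13:30, 15:35-17:00 (add 7h to convert from UTC-7).
Finn in UTC: 08:35-10:10, 13:35-17:00 (add 7h to convert from UTC-7).
Tara ∩ Arjun: 08:35-11:05, 14:05-16:20.
Tara ∩ Arjun ∩ Mateo: 08:35-11:05, 14:05-16:20.
Tara ∩ Arjun ∩ Mateo ∩ Sofia: 08:35-10:30, 15:35-16:20.
Tara ∩ Arjun ∩ Mateo ∩ Sofia ∩ Finn: 08:35-10:10, 15:35-16:20.
The first common window of at least 75 minutes is 08:35-10:10, so the earliest start is 08:35.

08:35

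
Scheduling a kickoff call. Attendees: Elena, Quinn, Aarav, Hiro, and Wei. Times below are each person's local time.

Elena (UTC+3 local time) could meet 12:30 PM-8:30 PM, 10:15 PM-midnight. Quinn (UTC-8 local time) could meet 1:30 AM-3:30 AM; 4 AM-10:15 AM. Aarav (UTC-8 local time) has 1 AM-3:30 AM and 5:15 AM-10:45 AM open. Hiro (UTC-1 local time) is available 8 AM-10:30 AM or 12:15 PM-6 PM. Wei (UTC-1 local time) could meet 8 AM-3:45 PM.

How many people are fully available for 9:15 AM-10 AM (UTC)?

Elena in UTC: 09:30-17:30, 19:15-21:00 (subtract 3h to convert from UTC+3).
Quinn in UTC: 09:30-11:30, 12:00-18:15 (add 8h to convert from UTC-8).
Aarav in UTC: 09:00-11:30, 13:15-18:45 (add 8h to convert from UTC-8).
Hiro in UTC: 09:00-11:30, 13:15-19:00 (add 1h to convert from UTC-1).
Wei in UTC: 09:00-16:45 (add 1h to convert from UTC-1).
Aarav, Hiro, and Wei can make the full 09:15-10:00 slot — that's 3.

3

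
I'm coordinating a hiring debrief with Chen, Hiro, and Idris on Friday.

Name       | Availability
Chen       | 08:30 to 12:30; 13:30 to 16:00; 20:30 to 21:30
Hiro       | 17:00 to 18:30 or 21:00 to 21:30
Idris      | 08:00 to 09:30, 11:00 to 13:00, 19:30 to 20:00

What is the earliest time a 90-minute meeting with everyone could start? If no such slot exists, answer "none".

Chen ∩ Hiro: 21:00-21:30.
Chen ∩ Hiro ∩ Idris: ∅.
There is no time when everyone is free.
No common window is at least 90 minutes long.

none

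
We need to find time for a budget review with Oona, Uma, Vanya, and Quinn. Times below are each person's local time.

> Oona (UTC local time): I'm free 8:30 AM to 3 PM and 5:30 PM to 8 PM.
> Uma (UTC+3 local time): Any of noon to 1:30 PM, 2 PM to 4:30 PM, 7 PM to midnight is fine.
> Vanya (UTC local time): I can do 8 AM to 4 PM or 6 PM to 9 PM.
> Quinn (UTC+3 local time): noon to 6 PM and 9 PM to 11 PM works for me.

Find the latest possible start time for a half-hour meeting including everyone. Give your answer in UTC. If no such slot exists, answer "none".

19:30

Oona in UTC: 08:30-15:00, 17:30-20:00.
Uma in UTC: 09:00-10:30, 11:00-13:30, 16:00-21:00 (subtract 3h to convert from UTC+3).
Vanya in UTC: 08:00-16:00, 18:00-21:00.
Quinn in UTC: 09:00-15:00, 18:00-20:00 (subtract 3h to convert from UTC+3).
Oona ∩ Uma: 09:00-10:30, 11:00-13:30, 17:30-20:00.
Oona ∩ Uma ∩ Vanya: 09:00-10:30, 11:00-13:30, 18:00-20:00.
Oona ∩ Uma ∩ Vanya ∩ Quinn: 09:00-10:30, 11:00-13:30, 18:00-20:00.
The last common window of at least 30 minutes is 18:00-20:00; a 30-minute meeting can start as late as 19:30 and still end by 20:00.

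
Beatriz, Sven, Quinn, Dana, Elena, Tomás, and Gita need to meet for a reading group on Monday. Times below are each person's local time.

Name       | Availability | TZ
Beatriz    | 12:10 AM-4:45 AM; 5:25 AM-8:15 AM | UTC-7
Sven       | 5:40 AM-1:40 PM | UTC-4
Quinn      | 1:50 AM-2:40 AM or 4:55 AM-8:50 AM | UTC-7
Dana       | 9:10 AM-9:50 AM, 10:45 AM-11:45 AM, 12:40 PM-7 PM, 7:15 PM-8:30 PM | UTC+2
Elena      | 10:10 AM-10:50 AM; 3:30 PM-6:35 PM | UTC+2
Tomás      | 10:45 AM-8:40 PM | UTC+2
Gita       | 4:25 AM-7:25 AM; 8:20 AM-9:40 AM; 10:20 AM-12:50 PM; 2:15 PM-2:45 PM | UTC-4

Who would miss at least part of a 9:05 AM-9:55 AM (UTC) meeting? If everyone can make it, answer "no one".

Dana, Elena, Quinn, Sven

Beatriz in UTC: 07:10-11:45, 12:25-15:15 (add 7h to convert from UTC-7).
Sven in UTC: 09:40-17:40 (add 4h to convert from UTC-4).
Quinn in UTC: 08:50-09:40, 11:55-15:50 (add 7h to convert from UTC-7).
Dana in UTC: 07:10-07:50, 08:45-09:45, 10:40-17:00, 17:15-18:30 (subtract 2h to convert from UTC+2).
Elena in UTC: 08:10-08:50, 13:30-16:35 (subtract 2h to convert from UTC+2).
Tomás in UTC: 08:45-18:40 (subtract 2h to convert from UTC+2).
Gita in UTC: 08:25-11:25, 12:20-13:40, 14:20-16:50, 18:15-18:45 (add 4h to convert from UTC-4).
Beatriz: free for 09:05-09:55. Sven: not fully free for 09:05-09:55. Quinn: not fully free for 09:05-09:55. Dana: not fully free for 09:05-09:55. Elena: not fully free for 09:05-09:55. Tomás: free for 09:05-09:55. Gita: free for 09:05-09:55.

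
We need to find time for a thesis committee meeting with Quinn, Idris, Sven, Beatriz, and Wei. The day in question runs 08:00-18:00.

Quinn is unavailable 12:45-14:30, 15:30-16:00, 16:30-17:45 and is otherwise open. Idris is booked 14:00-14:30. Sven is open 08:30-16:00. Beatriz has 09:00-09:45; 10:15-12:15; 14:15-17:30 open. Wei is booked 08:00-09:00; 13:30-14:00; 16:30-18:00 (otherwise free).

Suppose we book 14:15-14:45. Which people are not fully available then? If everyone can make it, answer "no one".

Idris, Quinn

Quinn free: 08:00-12:45, 14:30-15:30, 16:00-16:30, 17:45-18:00 (invert busy blocks within the working day).
Idris free: 08:00-14:00, 14:30-18:00 (invert busy blocks within the working day).
Sven free: 08:30-16:00.
Beatriz free: 09:00-09:45, 10:15-12:15, 14:15-17:30.
Wei free: 09:00-13:30, 14:00-16:30 (invert busy blocks within the working day).
Quinn: not fully free for 14:15-14:45. Idris: not fully free for 14:15-14:45. Sven: free for 14:15-14:45. Beatriz: free for 14:15-14:45. Wei: free for 14:15-14:45.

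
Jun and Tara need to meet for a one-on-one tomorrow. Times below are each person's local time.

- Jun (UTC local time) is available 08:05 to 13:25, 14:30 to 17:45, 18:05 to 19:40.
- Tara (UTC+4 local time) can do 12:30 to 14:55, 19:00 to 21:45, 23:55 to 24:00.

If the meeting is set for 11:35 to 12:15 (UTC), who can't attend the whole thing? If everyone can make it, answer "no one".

Tara

Jun in UTC: 08:05-13:25, 14:30-17:45, 18:05-19:40.
Tara in UTC: 08:30-10:55, 15:00-17:45, 19:55-20:00 (subtract 4h to convert from UTC+4).
Jun: free for 11:35-12:15. Tara: not fully free for 11:35-12:15.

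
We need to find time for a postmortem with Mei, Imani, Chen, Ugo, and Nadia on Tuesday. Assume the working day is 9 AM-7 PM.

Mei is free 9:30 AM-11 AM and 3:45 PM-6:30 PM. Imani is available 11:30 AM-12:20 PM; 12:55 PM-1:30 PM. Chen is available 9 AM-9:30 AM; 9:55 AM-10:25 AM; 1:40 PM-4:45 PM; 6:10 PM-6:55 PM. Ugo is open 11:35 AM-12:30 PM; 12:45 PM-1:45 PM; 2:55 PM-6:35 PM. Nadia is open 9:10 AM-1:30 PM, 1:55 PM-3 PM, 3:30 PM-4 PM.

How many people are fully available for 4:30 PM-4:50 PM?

2

Mei and Ugo can make the full 16:30-16:50 slot — that's 2.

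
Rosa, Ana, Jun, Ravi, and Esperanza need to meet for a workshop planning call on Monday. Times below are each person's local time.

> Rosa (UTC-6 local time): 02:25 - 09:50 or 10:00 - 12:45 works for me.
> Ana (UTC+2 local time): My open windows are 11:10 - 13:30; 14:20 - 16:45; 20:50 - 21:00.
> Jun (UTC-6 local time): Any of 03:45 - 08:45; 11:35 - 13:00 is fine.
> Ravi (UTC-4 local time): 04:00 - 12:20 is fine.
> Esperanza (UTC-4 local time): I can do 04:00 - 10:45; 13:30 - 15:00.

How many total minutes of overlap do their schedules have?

Rosa in UTC: 08:25-15:50, 16:00-18:45 (add 6h to convert from UTC-6).
Ana in UTC: 09:10-11:30, 12:20-14:45, 18:50-19:00 (subtract 2h to convert from UTC+2).
Jun in UTC: 09:45-14:45, 17:35-19:00 (add 6h to convert from UTC-6).
Ravi in UTC: 08:00-16:20 (add 4h to convert from UTC-4).
Esperanza in UTC: 08:00-14:45, 17:30-19:00 (add 4h to convert from UTC-4).
Rosa ∩ Ana: 09:10-11:30, 12:20-14:45.
Rosa ∩ Ana ∩ Jun: 09:45-11:30, 12:20-14:45.
Rosa ∩ Ana ∩ Jun ∩ Ravi: 09:45-11:30, 12:20-14:45.
Rosa ∩ Ana ∩ Jun ∩ Ravi ∩ Esperanza: 09:45-11:30, 12:20-14:45.
Summing the common windows: 105 + 145 = 250 minutes.

250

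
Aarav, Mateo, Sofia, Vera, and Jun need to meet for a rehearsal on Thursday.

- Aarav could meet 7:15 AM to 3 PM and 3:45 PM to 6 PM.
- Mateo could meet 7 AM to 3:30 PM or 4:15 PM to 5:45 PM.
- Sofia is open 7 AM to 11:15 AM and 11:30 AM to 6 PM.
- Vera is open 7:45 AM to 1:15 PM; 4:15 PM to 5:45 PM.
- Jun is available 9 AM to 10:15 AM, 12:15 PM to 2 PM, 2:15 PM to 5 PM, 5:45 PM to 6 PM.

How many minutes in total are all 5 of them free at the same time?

Aarav ∩ Mateo: 07:15-15:00, 16:15-17:45.
Aarav ∩ Mateo ∩ Sofia: 07:15-11:15, 11:30-15:00, 16:15-17:45.
Aarav ∩ Mateo ∩ Sofia ∩ Vera: 07:45-11:15, 11:30-13:15, 16:15-17:45.
Aarav ∩ Mateo ∩ Sofia ∩ Vera ∩ Jun: 09:00-10:15, 12:15-13:15, 16:15-17:00.
Summing the common windows: 75 + 60 + 45 = 180 minutes.

180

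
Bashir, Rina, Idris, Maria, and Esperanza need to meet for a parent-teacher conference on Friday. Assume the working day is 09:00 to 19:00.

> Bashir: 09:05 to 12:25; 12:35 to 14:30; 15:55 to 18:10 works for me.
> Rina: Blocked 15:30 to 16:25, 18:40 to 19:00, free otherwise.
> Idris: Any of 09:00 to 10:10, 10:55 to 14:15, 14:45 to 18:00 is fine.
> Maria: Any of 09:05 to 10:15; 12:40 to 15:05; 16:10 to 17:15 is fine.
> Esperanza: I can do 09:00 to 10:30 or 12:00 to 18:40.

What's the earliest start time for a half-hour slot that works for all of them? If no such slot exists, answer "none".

Bashir free: 09:05-12:25, 12:35-14:30, 15:55-18:10.
Rina free: 09:00-15:30, 16:25-18:40 (invert busy blocks within the working day).
Idris free: 09:00-10:10, 10:55-14:15, 14:45-18:00.
Maria free: 09:05-10:15, 12:40-15:05, 16:10-17:15.
Esperanza free: 09:00-10:30, 12:00-18:40.
Bashir ∩ Rina: 09:05-12:25, 12:35-14:30, 16:25-18:10.
Bashir ∩ Rina ∩ Idris: 09:05-10:10, 10:55-12:25, 12:35-14:15, 16:25-18:00.
Bashir ∩ Rina ∩ Idris ∩ Maria: 09:05-10:10, 12:40-14:15, 16:25-17:15.
Bashir ∩ Rina ∩ Idris ∩ Maria ∩ Esperanza: 09:05-10:10, 12:40-14:15, 16:25-17:15.
Those are the intersection windows.
The first common window of at least 30 minutes is 09:05-10:10, so the earliest start is 09:05.

09:05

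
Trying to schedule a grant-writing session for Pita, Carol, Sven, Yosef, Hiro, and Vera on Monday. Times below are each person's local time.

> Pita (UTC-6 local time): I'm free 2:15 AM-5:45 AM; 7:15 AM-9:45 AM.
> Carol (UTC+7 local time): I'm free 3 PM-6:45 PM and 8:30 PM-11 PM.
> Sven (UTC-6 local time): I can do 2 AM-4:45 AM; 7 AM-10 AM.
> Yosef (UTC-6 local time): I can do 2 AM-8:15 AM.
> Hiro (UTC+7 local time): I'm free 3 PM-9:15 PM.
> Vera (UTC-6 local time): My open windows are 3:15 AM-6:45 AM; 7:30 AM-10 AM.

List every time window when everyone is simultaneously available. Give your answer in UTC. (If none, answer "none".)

09:15-10:45, 13:30-14:15

Pita in UTC: 08:15-11:45, 13:15-15:45 (add 6h to convert from UTC-6).
Carol in UTC: 08:00-11:45, 13:30-16:00 (subtract 7h to convert from UTC+7).
Sven in UTC: 08:00-10:45, 13:00-16:00 (add 6h to convert from UTC-6).
Yosef in UTC: 08:00-14:15 (add 6h to convert from UTC-6).
Hiro in UTC: 08:00-14:15 (subtract 7h to convert from UTC+7).
Vera in UTC: 09:15-12:45, 13:30-16:00 (add 6h to convert from UTC-6).
Pita ∩ Carol: 08:15-11:45, 13:30-15:45.
Pita ∩ Carol ∩ Sven: 08:15-10:45, 13:30-15:45.
Pita ∩ Carol ∩ Sven ∩ Yosef: 08:15-10:45, 13:30-14:15.
Pita ∩ Carol ∩ Sven ∩ Yosef ∩ Hiro: 08:15-10:45, 13:30-14:15.
Pita ∩ Carol ∩ Sven ∩ Yosef ∩ Hiro ∩ Vera: 09:15-10:45, 13:30-14:15.
Those are the intersection windows.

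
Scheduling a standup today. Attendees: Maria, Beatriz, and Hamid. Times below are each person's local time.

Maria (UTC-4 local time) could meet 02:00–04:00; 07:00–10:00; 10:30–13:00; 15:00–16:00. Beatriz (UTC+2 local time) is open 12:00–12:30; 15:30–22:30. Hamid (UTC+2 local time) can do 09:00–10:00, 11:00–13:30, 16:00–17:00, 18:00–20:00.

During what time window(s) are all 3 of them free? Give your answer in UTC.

14:30-15:00, 16:00-17:00

Maria in UTC: 06:00-08:00, 11:00-14:00, 14:30-17:00, 19:00-20:00 (add 4h to convert from UTC-4).
Beatriz in UTC: 10:00-10:30, 13:30-20:30 (subtract 2h to convert from UTC+2).
Hamid in UTC: 07:00-08:00, 09:00-11:30, 14:00-15:00, 16:00-18:00 (subtract 2h to convert from UTC+2).
Maria ∩ Beatriz: 13:30-14:00, 14:30-17:00, 19:00-20:00.
Maria ∩ Beatriz ∩ Hamid: 14:30-15:00, 16:00-17:00.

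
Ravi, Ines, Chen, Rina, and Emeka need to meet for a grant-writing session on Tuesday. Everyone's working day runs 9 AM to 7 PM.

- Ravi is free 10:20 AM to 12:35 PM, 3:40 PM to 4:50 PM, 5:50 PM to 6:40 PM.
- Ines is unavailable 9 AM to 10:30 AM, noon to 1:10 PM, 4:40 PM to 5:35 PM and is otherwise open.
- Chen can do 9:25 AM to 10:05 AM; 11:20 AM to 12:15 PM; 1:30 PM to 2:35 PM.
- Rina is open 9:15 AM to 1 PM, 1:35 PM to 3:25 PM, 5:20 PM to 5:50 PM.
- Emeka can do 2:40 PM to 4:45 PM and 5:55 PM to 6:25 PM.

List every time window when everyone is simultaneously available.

none

Ravi free: 10:20-12:35, 15:40-16:50, 17:50-18:40.
Ines free: 10:30-12:00, 13:10-16:40, 17:35-19:00 (invert busy blocks within the working day).
Chen free: 09:25-10:05, 11:20-12:15, 13:30-14:35.
Rina free: 09:15-13:00, 13:35-15:25, 17:20-17:50.
Emeka free: 14:40-16:45, 17:55-18:25.
Ravi ∩ Ines: 10:30-12:00, 15:40-16:40, 17:50-18:40.
Ravi ∩ Ines ∩ Chen: 11:20-12:00.
Ravi ∩ Ines ∩ Chen ∩ Rina: 11:20-12:00.
Ravi ∩ Ines ∩ Chen ∩ Rina ∩ Emeka: ∅.
There is no time when everyone is free.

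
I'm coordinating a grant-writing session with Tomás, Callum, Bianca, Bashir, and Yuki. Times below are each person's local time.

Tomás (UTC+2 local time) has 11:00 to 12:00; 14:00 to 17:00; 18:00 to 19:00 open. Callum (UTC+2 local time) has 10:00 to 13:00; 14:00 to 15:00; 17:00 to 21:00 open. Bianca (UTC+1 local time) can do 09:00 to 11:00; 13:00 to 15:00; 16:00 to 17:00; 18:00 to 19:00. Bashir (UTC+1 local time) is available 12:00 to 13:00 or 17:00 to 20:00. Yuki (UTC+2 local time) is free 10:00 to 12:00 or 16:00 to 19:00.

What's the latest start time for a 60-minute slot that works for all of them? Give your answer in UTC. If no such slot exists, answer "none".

none

Tomás in UTC: 09:00-10:00, 12:00-15:00, 16:00-17:00 (subtract 2h to convert from UTC+2).
Callum in UTC: 08:00-11:00, 12:00-13:00, 15:00-19:00 (subtract 2h to convert from UTC+2).
Bianca in UTC: 08:00-10:00, 12:00-14:00, 15:00-16:00, 17:00-18:00 (subtract 1h to convert from UTC+1).
Bashir in UTC: 11:00-12:00, 16:00-19:00 (subtract 1h to convert from UTC+1).
Yuki in UTC: 08:00-10:00, 14:00-17:00 (subtract 2h to convert from UTC+2).
Tomás ∩ Callum: 09:00-10:00, 12:00-13:00, 16:00-17:00.
Tomás ∩ Callum ∩ Bianca: 09:00-10:00, 12:00-13:00.
Tomás ∩ Callum ∩ Bianca ∩ Bashir: ∅.
Tomás ∩ Callum ∩ Bianca ∩ Bashir ∩ Yuki: ∅.
There is no time when everyone is free.
No common window is at least 60 minutes long.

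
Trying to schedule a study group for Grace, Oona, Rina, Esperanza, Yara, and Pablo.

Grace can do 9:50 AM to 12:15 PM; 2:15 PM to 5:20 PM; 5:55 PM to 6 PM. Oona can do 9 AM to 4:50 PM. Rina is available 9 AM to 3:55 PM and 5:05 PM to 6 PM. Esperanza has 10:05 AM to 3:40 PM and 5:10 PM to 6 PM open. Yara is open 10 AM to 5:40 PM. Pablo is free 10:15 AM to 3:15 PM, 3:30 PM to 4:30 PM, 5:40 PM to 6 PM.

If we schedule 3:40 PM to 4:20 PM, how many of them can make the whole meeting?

Grace, Oona, Yara, and Pablo can make the full 15:40-16:20 slot — that's 4.

4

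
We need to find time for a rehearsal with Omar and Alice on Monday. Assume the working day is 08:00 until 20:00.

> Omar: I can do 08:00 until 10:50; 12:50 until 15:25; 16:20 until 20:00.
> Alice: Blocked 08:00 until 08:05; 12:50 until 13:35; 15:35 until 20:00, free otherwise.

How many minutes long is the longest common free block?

Omar free: 08:00-10:50, 12:50-15:25, 16:20-20:00.
Alice free: 08:05-12:50, 13:35-15:35 (invert busy blocks within the working day).
Omar ∩ Alice: 08:05-10:50, 13:35-15:25.
So the common availability across everyone is 08:05-10:50, 13:35-15:25.
The longest is 08:05-10:50 at 165 minutes.

165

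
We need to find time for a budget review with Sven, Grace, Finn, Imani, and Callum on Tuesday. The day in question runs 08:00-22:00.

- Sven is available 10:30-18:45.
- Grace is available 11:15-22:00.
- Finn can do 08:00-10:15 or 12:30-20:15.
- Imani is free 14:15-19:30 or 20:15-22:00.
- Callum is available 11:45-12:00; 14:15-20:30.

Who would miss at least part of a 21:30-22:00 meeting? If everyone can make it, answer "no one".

Sven: not fully free for 21:30-22:00. Grace: free for 21:30-22:00. Finn: not fully free for 21:30-22:00. Imani: free for 21:30-22:00. Callum: not fully free for 21:30-22:00.

Callum, Finn, Sven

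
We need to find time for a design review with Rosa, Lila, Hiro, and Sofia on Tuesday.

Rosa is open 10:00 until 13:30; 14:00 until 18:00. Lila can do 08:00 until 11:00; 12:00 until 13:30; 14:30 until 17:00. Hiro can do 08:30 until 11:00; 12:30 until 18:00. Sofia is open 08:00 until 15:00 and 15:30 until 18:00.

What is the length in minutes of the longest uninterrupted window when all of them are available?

90

Rosa ∩ Lila: 10:00-11:00, 12:00-13:30, 14:30-17:00.
Rosa ∩ Lila ∩ Hiro: 10:00-11:00, 12:30-13:30, 14:30-17:00.
Rosa ∩ Lila ∩ Hiro ∩ Sofia: 10:00-11:00, 12:30-13:30, 14:30-15:00, 15:30-17:00.
The longest is 15:30-17:00 at 90 minutes.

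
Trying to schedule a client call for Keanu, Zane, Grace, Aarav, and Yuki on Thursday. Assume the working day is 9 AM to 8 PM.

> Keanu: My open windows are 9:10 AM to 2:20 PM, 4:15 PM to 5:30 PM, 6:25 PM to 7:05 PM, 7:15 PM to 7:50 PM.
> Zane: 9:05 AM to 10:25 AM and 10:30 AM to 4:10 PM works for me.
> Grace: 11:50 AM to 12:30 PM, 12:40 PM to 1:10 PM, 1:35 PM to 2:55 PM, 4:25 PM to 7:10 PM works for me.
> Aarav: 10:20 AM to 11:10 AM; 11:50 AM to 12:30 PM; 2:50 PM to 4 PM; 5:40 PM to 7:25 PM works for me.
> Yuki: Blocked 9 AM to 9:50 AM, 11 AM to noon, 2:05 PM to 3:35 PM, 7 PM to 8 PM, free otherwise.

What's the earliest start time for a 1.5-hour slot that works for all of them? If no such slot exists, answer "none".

Keanu free: 09:10-14:20, 16:15-17:30, 18:25-19:05, 19:15-19:50.
Zane free: 09:05-10:25, 10:30-16:10.
Grace free: 11:50-12:30, 12:40-13:10, 13:35-14:55, 16:25-19:10.
Aarav free: 10:20-11:10, 11:50-12:30, 14:50-16:00, 17:40-19:25.
Yuki free: 09:50-11:00, 12:00-14:05, 15:35-19:00 (invert busy blocks within the working day).
Keanu ∩ Zane: 09:10-10:25, 10:30-14:20.
Keanu ∩ Zane ∩ Grace: 11:50-12:30, 12:40-13:10, 13:35-14:20.
Keanu ∩ Zane ∩ Grace ∩ Aarav: 11:50-12:30.
Keanu ∩ Zane ∩ Grace ∩ Aarav ∩ Yuki: 12:00-12:30.
No common window is at least 90 minutes long.

none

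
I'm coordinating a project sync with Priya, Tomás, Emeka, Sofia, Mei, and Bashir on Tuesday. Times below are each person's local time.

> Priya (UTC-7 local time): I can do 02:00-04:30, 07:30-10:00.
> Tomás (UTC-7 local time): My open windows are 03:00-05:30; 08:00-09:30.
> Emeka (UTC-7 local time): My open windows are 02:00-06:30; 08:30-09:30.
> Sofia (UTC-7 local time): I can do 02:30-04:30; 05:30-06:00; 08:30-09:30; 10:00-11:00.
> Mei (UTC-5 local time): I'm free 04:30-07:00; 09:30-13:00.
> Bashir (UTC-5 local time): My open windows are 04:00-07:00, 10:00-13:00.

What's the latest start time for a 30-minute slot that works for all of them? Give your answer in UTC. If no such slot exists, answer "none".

16:00

Priya in UTC: 09:00-11:30, 14:30-17:00 (add 7h to convert from UTC-7).
Tomás in UTC: 10:00-12:30, 15:00-16:30 (add 7h to convert from UTC-7).
Emeka in UTC: 09:00-13:30, 15:30-16:30 (add 7h to convert from UTC-7).
Sofia in UTC: 09:30-11:30, 12:30-13:00, 15:30-16:30, 17:00-18:00 (add 7h to convert from UTC-7).
Mei in UTC: 09:30-12:00, 14:30-18:00 (add 5h to convert from UTC-5).
Bashir in UTC: 09:00-12:00, 15:00-18:00 (add 5h to convert from UTC-5).
Priya ∩ Tomás: 10:00-11:30, 15:00-16:30.
Priya ∩ Tomás ∩ Emeka: 10:00-11:30, 15:30-16:30.
Priya ∩ Tomás ∩ Emeka ∩ Sofia: 10:00-11:30, 15:30-16:30.
Priya ∩ Tomás ∩ Emeka ∩ Sofia ∩ Mei: 10:00-11:30, 15:30-16:30.
Priya ∩ Tomás ∩ Emeka ∩ Sofia ∩ Mei ∩ Bashir: 10:00-11:30, 15:30-16:30.
The last common window of at least 30 minutes is 15:30-16:30; a 30-minute meeting can start as late as 16:00 and still end by 16:30.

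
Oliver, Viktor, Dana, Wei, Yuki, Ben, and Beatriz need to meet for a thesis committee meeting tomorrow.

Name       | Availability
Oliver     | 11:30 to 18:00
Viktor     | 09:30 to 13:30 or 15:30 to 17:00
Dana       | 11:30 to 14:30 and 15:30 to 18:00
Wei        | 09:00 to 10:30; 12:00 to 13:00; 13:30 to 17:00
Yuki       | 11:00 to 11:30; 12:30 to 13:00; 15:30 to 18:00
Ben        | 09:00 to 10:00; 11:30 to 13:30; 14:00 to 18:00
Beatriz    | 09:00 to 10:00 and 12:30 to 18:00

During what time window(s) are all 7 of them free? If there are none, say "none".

Oliver ∩ Viktor: 11:30-13:30, 15:30-17:00.
Oliver ∩ Viktor ∩ Dana: 11:30-13:30, 15:30-17:00.
Oliver ∩ Viktor ∩ Dana ∩ Wei: 12:00-13:00, 15:30-17:00.
Oliver ∩ Viktor ∩ Dana ∩ Wei ∩ Yuki: 12:30-13:00, 15:30-17:00.
Oliver ∩ Viktor ∩ Dana ∩ Wei ∩ Yuki ∩ Ben: 12:30-13:00, 15:30-17:00.
Oliver ∩ Viktor ∩ Dana ∩ Wei ∩ Yuki ∩ Ben ∩ Beatriz: 12:30-13:00, 15:30-17:00.

12:30-13:00, 15:30-17:00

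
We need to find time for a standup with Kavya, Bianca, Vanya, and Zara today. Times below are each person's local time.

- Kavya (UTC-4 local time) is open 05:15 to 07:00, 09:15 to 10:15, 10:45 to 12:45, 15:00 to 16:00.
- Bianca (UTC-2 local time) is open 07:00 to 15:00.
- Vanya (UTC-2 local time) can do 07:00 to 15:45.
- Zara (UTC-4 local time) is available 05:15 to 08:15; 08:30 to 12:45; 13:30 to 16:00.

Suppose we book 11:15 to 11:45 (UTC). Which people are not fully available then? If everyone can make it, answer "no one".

Kavya in UTC: 09:15-11:00, 13:15-14:15, 14:45-16:45, 19:00-20:00 (add 4h to convert from UTC-4).
Bianca in UTC: 09:00-17:00 (add 2h to convert from UTC-2).
Vanya in UTC: 09:00-17:45 (add 2h to convert from UTC-2).
Zara in UTC: 09:15-12:15, 12:30-16:45, 17:30-20:00 (add 4h to convert from UTC-4).
Kavya: not fully free for 11:15-11:45. Bianca: free for 11:15-11:45. Vanya: free for 11:15-11:45. Zara: free for 11:15-11:45.

Kavya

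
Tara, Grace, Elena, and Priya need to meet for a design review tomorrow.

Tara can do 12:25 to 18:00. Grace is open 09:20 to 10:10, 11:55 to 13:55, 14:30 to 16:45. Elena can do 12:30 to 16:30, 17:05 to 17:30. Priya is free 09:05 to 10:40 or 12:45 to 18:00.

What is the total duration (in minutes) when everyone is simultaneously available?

Tara ∩ Grace: 12:25-13:55, 14:30-16:45.
Tara ∩ Grace ∩ Elena: 12:30-13:55, 14:30-16:30.
Tara ∩ Grace ∩ Elena ∩ Priya: 12:45-13:55, 14:30-16:30.
So the common availability across everyone is 12:45-13:55, 14:30-16:30.
Summing the common windows: 70 + 120 = 190 minutes.

190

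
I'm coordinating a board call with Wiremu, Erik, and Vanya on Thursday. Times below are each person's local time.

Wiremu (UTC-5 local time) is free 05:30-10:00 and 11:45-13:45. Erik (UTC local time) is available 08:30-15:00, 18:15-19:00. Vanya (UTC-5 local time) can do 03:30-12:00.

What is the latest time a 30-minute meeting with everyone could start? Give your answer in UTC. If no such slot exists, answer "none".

14:30

Wiremu in UTC: 10:30-15:00, 16:45-18:45 (add 5h to convert from UTC-5).
Erik in UTC: 08:30-15:00, 18:15-19:00.
Vanya in UTC: 08:30-17:00 (add 5h to convert from UTC-5).
Wiremu ∩ Erik: 10:30-15:00, 18:15-18:45.
Wiremu ∩ Erik ∩ Vanya: 10:30-15:00.
The last common window of at least 30 minutes is 10:30-15:00; a 30-minute meeting can start as late as 14:30 and still end by 15:00.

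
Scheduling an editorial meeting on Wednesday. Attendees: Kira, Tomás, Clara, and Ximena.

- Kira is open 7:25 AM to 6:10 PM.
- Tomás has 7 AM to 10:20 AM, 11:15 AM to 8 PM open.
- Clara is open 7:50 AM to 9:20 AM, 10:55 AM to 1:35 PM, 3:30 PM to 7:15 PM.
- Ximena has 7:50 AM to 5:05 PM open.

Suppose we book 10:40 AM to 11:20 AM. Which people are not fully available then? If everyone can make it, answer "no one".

Clara, Tomás

Kira: free for 10:40-11:20. Tomás: not fully free for 10:40-11:20. Clara: not fully free for 10:40-11:20. Ximena: free for 10:40-11:20.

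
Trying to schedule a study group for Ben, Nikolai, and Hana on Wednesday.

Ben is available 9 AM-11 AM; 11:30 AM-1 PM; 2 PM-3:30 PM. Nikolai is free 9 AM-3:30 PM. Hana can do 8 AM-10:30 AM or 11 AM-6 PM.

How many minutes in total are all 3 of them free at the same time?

270

Ben ∩ Nikolai: 09:00-11:00, 11:30-13:00, 14:00-15:30.
Ben ∩ Nikolai ∩ Hana: 09:00-10:30, 11:30-13:00, 14:00-15:30.
Summing the common windows: 90 + 90 + 90 = 270 minutes.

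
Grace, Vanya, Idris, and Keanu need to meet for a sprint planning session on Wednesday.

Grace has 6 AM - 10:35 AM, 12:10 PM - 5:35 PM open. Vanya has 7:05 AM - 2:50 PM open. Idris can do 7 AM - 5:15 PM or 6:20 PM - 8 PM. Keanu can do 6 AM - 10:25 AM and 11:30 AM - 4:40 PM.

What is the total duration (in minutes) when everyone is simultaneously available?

360

Grace ∩ Vanya: 07:05-10:35, 12:10-14:50.
Grace ∩ Vanya ∩ Idris: 07:05-10:35, 12:10-14:50.
Grace ∩ Vanya ∩ Idris ∩ Keanu: 07:05-10:25, 12:10-14:50.
So the common availability across everyone is 07:05-10:25, 12:10-14:50.
Summing the common windows: 200 + 160 = 360 minutes.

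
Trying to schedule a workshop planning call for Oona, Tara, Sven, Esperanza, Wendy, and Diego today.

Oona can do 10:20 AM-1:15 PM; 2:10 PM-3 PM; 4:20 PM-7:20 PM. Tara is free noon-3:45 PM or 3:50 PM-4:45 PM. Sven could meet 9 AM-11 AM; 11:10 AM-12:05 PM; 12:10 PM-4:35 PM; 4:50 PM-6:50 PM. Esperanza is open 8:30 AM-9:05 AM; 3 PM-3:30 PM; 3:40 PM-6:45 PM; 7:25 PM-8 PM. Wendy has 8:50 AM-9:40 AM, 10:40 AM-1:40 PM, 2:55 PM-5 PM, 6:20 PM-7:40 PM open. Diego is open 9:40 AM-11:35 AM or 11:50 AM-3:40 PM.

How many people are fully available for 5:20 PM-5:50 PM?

3

Oona, Sven, and Esperanza can make the full 17:20-17:50 slot — that's 3.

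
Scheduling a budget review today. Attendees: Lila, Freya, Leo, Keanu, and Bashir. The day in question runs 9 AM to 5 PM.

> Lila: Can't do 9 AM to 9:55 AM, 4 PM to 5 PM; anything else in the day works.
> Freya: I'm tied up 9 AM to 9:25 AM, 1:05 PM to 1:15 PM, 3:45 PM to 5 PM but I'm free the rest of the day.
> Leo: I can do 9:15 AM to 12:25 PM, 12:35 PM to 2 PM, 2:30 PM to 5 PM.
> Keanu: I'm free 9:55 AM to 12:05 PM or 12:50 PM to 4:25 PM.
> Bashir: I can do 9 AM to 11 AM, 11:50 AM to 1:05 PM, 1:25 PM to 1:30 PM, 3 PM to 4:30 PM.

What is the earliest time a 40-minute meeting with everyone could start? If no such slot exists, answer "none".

Lila free: 09:55-16:00 (invert busy blocks within the working day).
Freya free: 09:25-13:05, 13:15-15:45 (invert busy blocks within the working day).
Leo free: 09:15-12:25, 12:35-14:00, 14:30-17:00.
Keanu free: 09:55-12:05, 12:50-16:25.
Bashir free: 09:00-11:00, 11:50-13:05, 13:25-13:30, 15:00-16:30.
Lila ∩ Freya: 09:55-13:05, 13:15-15:45.
Lila ∩ Freya ∩ Leo: 09:55-12:25, 12:35-13:05, 13:15-14:00, 14:30-15:45.
Lila ∩ Freya ∩ Leo ∩ Keanu: 09:55-12:05, 12:50-13:05, 13:15-14:00, 14:30-15:45.
Lila ∩ Freya ∩ Leo ∩ Keanu ∩ Bashir: 09:55-11:00, 11:50-12:05, 12:50-13:05, 13:25-13:30, 15:00-15:45.
Those are the intersection windows.
The first common window of at least 40 minutes is 09:55-11:00, so the earliest start is 09:55.

09:55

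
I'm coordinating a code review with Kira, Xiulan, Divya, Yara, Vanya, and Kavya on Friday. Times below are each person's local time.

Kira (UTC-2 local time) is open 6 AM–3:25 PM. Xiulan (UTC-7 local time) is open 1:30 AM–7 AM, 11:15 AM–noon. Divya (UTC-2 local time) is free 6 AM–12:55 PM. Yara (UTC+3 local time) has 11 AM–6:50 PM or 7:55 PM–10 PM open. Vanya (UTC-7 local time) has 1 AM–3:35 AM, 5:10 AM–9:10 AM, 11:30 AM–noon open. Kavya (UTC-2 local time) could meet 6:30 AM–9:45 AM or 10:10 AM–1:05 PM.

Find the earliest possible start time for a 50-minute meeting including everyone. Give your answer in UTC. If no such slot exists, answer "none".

08:30

Kira in UTC: 08:00-17:25 (add 2h to convert from UTC-2).
Xiulan in UTC: 08:30-14:00, 18:15-19:00 (add 7h to convert from UTC-7).
Divya in UTC: 08:00-14:55 (add 2h to convert from UTC-2).
Yara in UTC: 08:00-15:50, 16:55-19:00 (subtract 3h to convert from UTC+3).
Vanya in UTC: 08:00-10:35, 12:10-16:10, 18:30-19:00 (add 7h to convert from UTC-7).
Kavya in UTC: 08:30-11:45, 12:10-15:05 (add 2h to convert from UTC-2).
Kira ∩ Xiulan: 08:30-14:00.
Kira ∩ Xiulan ∩ Divya: 08:30-14:00.
Kira ∩ Xiulan ∩ Divya ∩ Yara: 08:30-14:00.
Kira ∩ Xiulan ∩ Divya ∩ Yara ∩ Vanya: 08:30-10:35, 12:10-14:00.
Kira ∩ Xiulan ∩ Divya ∩ Yara ∩ Vanya ∩ Kavya: 08:30-10:35, 12:10-14:00.
So the common availability across everyone is 08:30-10:35, 12:10-14:00.
The first common window of at least 50 minutes is 08:30-10:35, so the earliest start is 08:30.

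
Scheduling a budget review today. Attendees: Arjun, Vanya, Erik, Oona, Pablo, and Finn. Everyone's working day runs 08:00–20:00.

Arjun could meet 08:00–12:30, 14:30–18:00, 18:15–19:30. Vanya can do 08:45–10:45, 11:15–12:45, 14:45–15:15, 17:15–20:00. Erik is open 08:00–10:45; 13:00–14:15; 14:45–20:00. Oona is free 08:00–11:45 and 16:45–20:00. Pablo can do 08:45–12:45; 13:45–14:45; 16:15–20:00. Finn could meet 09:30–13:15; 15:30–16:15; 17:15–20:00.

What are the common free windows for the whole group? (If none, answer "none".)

09:30-10:45, 17:15-18:00, 18:15-19:30

Arjun ∩ Vanya: 08:45-10:45, 11:15-12:30, 14:45-15:15, 17:15-18:00, 18:15-19:30.
Arjun ∩ Vanya ∩ Erik: 08:45-10:45, 14:45-15:15, 17:15-18:00, 18:15-19:30.
Arjun ∩ Vanya ∩ Erik ∩ Oona: 08:45-10:45, 17:15-18:00, 18:15-19:30.
Arjun ∩ Vanya ∩ Erik ∩ Oona ∩ Pablo: 08:45-10:45, 17:15-18:00, 18:15-19:30.
Arjun ∩ Vanya ∩ Erik ∩ Oona ∩ Pablo ∩ Finn: 09:30-10:45, 17:15-18:00, 18:15-19:30.
So the common availability across everyone is 09:30-10:45, 17:15-18:00, 18:15-19:30.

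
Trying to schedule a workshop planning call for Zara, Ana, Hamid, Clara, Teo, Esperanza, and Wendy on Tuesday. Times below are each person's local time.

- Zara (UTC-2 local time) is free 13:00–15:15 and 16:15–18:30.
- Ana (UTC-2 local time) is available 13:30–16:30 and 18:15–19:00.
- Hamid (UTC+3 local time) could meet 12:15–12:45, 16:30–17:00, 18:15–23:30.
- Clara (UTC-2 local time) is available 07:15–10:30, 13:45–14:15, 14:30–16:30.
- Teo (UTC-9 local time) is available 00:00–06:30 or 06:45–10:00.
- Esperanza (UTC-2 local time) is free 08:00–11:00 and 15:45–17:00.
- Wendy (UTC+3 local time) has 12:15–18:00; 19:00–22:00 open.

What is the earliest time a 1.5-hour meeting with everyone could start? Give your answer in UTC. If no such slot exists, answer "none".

none

Zara in UTC: 15:00-17:15, 18:15-20:30 (add 2h to convert from UTC-2).
Ana in UTC: 15:30-18:30, 20:15-21:00 (add 2h to convert from UTC-2).
Hamid in UTC: 09:15-09:45, 13:30-14:00, 15:15-20:30 (subtract 3h to convert from UTC+3).
Clara in UTC: 09:15-12:30, 15:45-16:15, 16:30-18:30 (add 2h to convert from UTC-2).
Teo in UTC: 09:00-15:30, 15:45-19:00 (add 9h to convert from UTC-9).
Esperanza in UTC: 10:00-13:00, 17:45-19:00 (add 2h to convert from UTC-2).
Wendy in UTC: 09:15-15:00, 16:00-19:00 (subtract 3h to convert from UTC+3).
Zara ∩ Ana: 15:30-17:15, 18:15-18:30, 20:15-20:30.
Zara ∩ Ana ∩ Hamid: 15:30-17:15, 18:15-18:30, 20:15-20:30.
Zara ∩ Ana ∩ Hamid ∩ Clara: 15:45-16:15, 16:30-17:15, 18:15-18:30.
Zara ∩ Ana ∩ Hamid ∩ Clara ∩ Teo: 15:45-16:15, 16:30-17:15, 18:15-18:30.
Zara ∩ Ana ∩ Hamid ∩ Clara ∩ Teo ∩ Esperanza: 18:15-18:30.
Zara ∩ Ana ∩ Hamid ∩ Clara ∩ Teo ∩ Esperanza ∩ Wendy: 18:15-18:30.
No common window is at least 90 minutes long.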